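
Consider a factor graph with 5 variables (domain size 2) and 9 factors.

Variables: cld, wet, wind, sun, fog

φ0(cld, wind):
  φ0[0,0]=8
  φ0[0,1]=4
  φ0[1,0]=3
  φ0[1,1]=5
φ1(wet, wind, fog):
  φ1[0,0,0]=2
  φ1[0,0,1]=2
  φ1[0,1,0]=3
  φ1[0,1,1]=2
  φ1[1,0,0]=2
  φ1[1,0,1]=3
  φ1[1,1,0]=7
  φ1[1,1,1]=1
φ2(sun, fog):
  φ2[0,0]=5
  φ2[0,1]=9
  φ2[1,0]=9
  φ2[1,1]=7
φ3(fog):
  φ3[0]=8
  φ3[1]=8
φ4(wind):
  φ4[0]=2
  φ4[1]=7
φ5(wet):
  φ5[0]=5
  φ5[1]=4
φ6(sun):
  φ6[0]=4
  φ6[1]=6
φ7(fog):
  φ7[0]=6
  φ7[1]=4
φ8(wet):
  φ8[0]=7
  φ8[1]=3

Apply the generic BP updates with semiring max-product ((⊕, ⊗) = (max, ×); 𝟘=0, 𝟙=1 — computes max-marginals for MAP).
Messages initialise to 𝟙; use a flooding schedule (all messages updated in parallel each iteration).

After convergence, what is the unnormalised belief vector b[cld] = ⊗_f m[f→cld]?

b[cld] = [7620480, 9525600]

init: all messages = 𝟙 over 2 values
r1 m[φ0→cld] = [8, 5]
r1 m[φ0→wind] = [8, 5]
r1 m[φ1→wet] = [3, 7]
r1 m[φ1→wind] = [3, 7]
r1 m[φ1→fog] = [7, 3]
r1 m[φ2→sun] = [9, 9]
r1 m[φ2→fog] = [9, 9]
r1 m[φ3→fog] = [8, 8]
r1 m[φ4→wind] = [2, 7]
r1 m[φ5→wet] = [5, 4]
r1 m[φ6→sun] = [4, 6]
r1 m[φ7→fog] = [6, 4]
r1 m[φ8→wet] = [7, 3]
r1 m[cld→φ0] = [1, 1]
r1 m[wet→φ1] = [1, 1]
r1 m[wet→φ5] = [1, 1]
r1 m[wet→φ8] = [1, 1]
r1 m[wind→φ0] = [1, 1]
r1 m[wind→φ1] = [1, 1]
r1 m[wind→φ4] = [1, 1]
r1 m[sun→φ2] = [1, 1]
r1 m[sun→φ6] = [1, 1]
r1 m[fog→φ1] = [1, 1]
r1 m[fog→φ2] = [1, 1]
r1 m[fog→φ3] = [1, 1]
r1 m[fog→φ7] = [1, 1]
r2 m[φ0→cld] = [8, 5]
r2 m[φ0→wind] = [8, 5]
r2 m[φ1→wet] = [3, 7]
r2 m[φ1→wind] = [3, 7]
r2 m[φ1→fog] = [7, 3]
r2 m[φ2→sun] = [9, 9]
r2 m[φ2→fog] = [9, 9]
r2 m[φ3→fog] = [8, 8]
r2 m[φ4→wind] = [2, 7]
r2 m[φ5→wet] = [5, 4]
r2 m[φ6→sun] = [4, 6]
r2 m[φ7→fog] = [6, 4]
r2 m[φ8→wet] = [7, 3]
r2 m[cld→φ0] = [1, 1]
r2 m[wet→φ1] = [35, 12]
r2 m[wet→φ5] = [21, 21]
r2 m[wet→φ8] = [15, 28]
r2 m[wind→φ0] = [6, 49]
r2 m[wind→φ1] = [16, 35]
r2 m[wind→φ4] = [24, 35]
r2 m[sun→φ2] = [4, 6]
r2 m[sun→φ6] = [9, 9]
r2 m[fog→φ1] = [432, 288]
r2 m[fog→φ2] = [336, 96]
r2 m[fog→φ3] = [378, 108]
r2 m[fog→φ7] = [504, 216]
r3 m[φ0→cld] = [196, 245]
r3 m[φ0→wind] = [8, 5]
r3 m[φ1→wet] = [45360, 105840]
r3 m[φ1→wind] = [30240, 45360]
r3 m[φ1→fog] = [3675, 2450]
r3 m[φ2→sun] = [1680, 3024]
r3 m[φ2→fog] = [54, 42]
r3 m[φ3→fog] = [8, 8]
r3 m[φ4→wind] = [2, 7]
r3 m[φ5→wet] = [5, 4]
r3 m[φ6→sun] = [4, 6]
r3 m[φ7→fog] = [6, 4]
r3 m[φ8→wet] = [7, 3]
r3 m[cld→φ0] = [1, 1]
r3 m[wet→φ1] = [35, 12]
r3 m[wet→φ5] = [21, 21]
r3 m[wet→φ8] = [15, 28]
r3 m[wind→φ0] = [6, 49]
r3 m[wind→φ1] = [16, 35]
r3 m[wind→φ4] = [24, 35]
r3 m[sun→φ2] = [4, 6]
r3 m[sun→φ6] = [9, 9]
r3 m[fog→φ1] = [432, 288]
r3 m[fog→φ2] = [336, 96]
r3 m[fog→φ3] = [378, 108]
r3 m[fog→φ7] = [504, 216]
r4 m[φ0→cld] = [196, 245]
r4 m[φ0→wind] = [8, 5]
r4 m[φ1→wet] = [45360, 105840]
r4 m[φ1→wind] = [30240, 45360]
r4 m[φ1→fog] = [3675, 2450]
r4 m[φ2→sun] = [1680, 3024]
r4 m[φ2→fog] = [54, 42]
r4 m[φ3→fog] = [8, 8]
r4 m[φ4→wind] = [2, 7]
r4 m[φ5→wet] = [5, 4]
r4 m[φ6→sun] = [4, 6]
r4 m[φ7→fog] = [6, 4]
r4 m[φ8→wet] = [7, 3]
r4 m[cld→φ0] = [1, 1]
r4 m[wet→φ1] = [35, 12]
r4 m[wet→φ5] = [317520, 317520]
r4 m[wet→φ8] = [226800, 423360]
r4 m[wind→φ0] = [60480, 317520]
r4 m[wind→φ1] = [16, 35]
r4 m[wind→φ4] = [241920, 226800]
r4 m[sun→φ2] = [4, 6]
r4 m[sun→φ6] = [1680, 3024]
r4 m[fog→φ1] = [2592, 1344]
r4 m[fog→φ2] = [176400, 78400]
r4 m[fog→φ3] = [1190700, 411600]
r4 m[fog→φ7] = [1587600, 823200]
r5 m[φ0→cld] = [1270080, 1587600]
r5 m[φ0→wind] = [8, 5]
r5 m[φ1→wet] = [272160, 635040]
r5 m[φ1→wind] = [181440, 272160]
r5 m[φ1→fog] = [3675, 2450]
r5 m[φ2→sun] = [882000, 1587600]
r5 m[φ2→fog] = [54, 42]
r5 m[φ3→fog] = [8, 8]
r5 m[φ4→wind] = [2, 7]
r5 m[φ5→wet] = [5, 4]
r5 m[φ6→sun] = [4, 6]
r5 m[φ7→fog] = [6, 4]
r5 m[φ8→wet] = [7, 3]
r5 m[cld→φ0] = [1, 1]
r5 m[wet→φ1] = [35, 12]
r5 m[wet→φ5] = [317520, 317520]
r5 m[wet→φ8] = [226800, 423360]
r5 m[wind→φ0] = [60480, 317520]
r5 m[wind→φ1] = [16, 35]
r5 m[wind→φ4] = [241920, 226800]
r5 m[sun→φ2] = [4, 6]
r5 m[sun→φ6] = [1680, 3024]
r5 m[fog→φ1] = [2592, 1344]
r5 m[fog→φ2] = [176400, 78400]
r5 m[fog→φ3] = [1190700, 411600]
r5 m[fog→φ7] = [1587600, 823200]
r6 m[φ0→cld] = [1270080, 1587600]
r6 m[φ0→wind] = [8, 5]
r6 m[φ1→wet] = [272160, 635040]
r6 m[φ1→wind] = [181440, 272160]
r6 m[φ1→fog] = [3675, 2450]
r6 m[φ2→sun] = [882000, 1587600]
r6 m[φ2→fog] = [54, 42]
r6 m[φ3→fog] = [8, 8]
r6 m[φ4→wind] = [2, 7]
r6 m[φ5→wet] = [5, 4]
r6 m[φ6→sun] = [4, 6]
r6 m[φ7→fog] = [6, 4]
r6 m[φ8→wet] = [7, 3]
r6 m[cld→φ0] = [1, 1]
r6 m[wet→φ1] = [35, 12]
r6 m[wet→φ5] = [1905120, 1905120]
r6 m[wet→φ8] = [1360800, 2540160]
r6 m[wind→φ0] = [362880, 1905120]
r6 m[wind→φ1] = [16, 35]
r6 m[wind→φ4] = [1451520, 1360800]
r6 m[sun→φ2] = [4, 6]
r6 m[sun→φ6] = [882000, 1587600]
r6 m[fog→φ1] = [2592, 1344]
r6 m[fog→φ2] = [176400, 78400]
r6 m[fog→φ3] = [1190700, 411600]
r6 m[fog→φ7] = [1587600, 823200]
r7 m[φ0→cld] = [7620480, 9525600]
r7 m[φ0→wind] = [8, 5]
r7 m[φ1→wet] = [272160, 635040]
r7 m[φ1→wind] = [181440, 272160]
r7 m[φ1→fog] = [3675, 2450]
r7 m[φ2→sun] = [882000, 1587600]
r7 m[φ2→fog] = [54, 42]
r7 m[φ3→fog] = [8, 8]
r7 m[φ4→wind] = [2, 7]
r7 m[φ5→wet] = [5, 4]
r7 m[φ6→sun] = [4, 6]
r7 m[φ7→fog] = [6, 4]
r7 m[φ8→wet] = [7, 3]
r7 m[cld→φ0] = [1, 1]
r7 m[wet→φ1] = [35, 12]
r7 m[wet→φ5] = [1905120, 1905120]
r7 m[wet→φ8] = [1360800, 2540160]
r7 m[wind→φ0] = [362880, 1905120]
r7 m[wind→φ1] = [16, 35]
r7 m[wind→φ4] = [1451520, 1360800]
r7 m[sun→φ2] = [4, 6]
r7 m[sun→φ6] = [882000, 1587600]
r7 m[fog→φ1] = [2592, 1344]
r7 m[fog→φ2] = [176400, 78400]
r7 m[fog→φ3] = [1190700, 411600]
r7 m[fog→φ7] = [1587600, 823200]
r8 m[φ0→cld] = [7620480, 9525600]
r8 m[φ0→wind] = [8, 5]
r8 m[φ1→wet] = [272160, 635040]
r8 m[φ1→wind] = [181440, 272160]
r8 m[φ1→fog] = [3675, 2450]
r8 m[φ2→sun] = [882000, 1587600]
r8 m[φ2→fog] = [54, 42]
r8 m[φ3→fog] = [8, 8]
r8 m[φ4→wind] = [2, 7]
r8 m[φ5→wet] = [5, 4]
r8 m[φ6→sun] = [4, 6]
r8 m[φ7→fog] = [6, 4]
r8 m[φ8→wet] = [7, 3]
r8 m[cld→φ0] = [1, 1]
r8 m[wet→φ1] = [35, 12]
r8 m[wet→φ5] = [1905120, 1905120]
r8 m[wet→φ8] = [1360800, 2540160]
r8 m[wind→φ0] = [362880, 1905120]
r8 m[wind→φ1] = [16, 35]
r8 m[wind→φ4] = [1451520, 1360800]
r8 m[sun→φ2] = [4, 6]
r8 m[sun→φ6] = [882000, 1587600]
r8 m[fog→φ1] = [2592, 1344]
r8 m[fog→φ2] = [176400, 78400]
r8 m[fog→φ3] = [1190700, 411600]
r8 m[fog→φ7] = [1587600, 823200]
fixed point reached at round 8
b[cld] = ⊗ incoming = [7620480, 9525600]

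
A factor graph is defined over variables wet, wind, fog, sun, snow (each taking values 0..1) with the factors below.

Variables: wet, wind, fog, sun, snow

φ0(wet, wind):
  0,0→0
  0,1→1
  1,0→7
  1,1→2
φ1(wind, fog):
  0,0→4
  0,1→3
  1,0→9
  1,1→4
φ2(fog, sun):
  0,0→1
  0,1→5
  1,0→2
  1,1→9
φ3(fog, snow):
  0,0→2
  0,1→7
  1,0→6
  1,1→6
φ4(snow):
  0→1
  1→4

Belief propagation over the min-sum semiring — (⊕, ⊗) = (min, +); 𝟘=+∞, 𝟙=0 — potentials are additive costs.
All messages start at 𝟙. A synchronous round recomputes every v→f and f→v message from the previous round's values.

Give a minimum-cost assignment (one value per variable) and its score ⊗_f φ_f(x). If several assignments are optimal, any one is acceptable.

assignment: (wet=0, wind=0, fog=0, sun=0, snow=0); score = 8

init: all messages = 𝟙 over 2 values
r1 m[φ0→wet] = [0, 2]
r1 m[φ0→wind] = [0, 1]
r1 m[φ1→wind] = [3, 4]
r1 m[φ1→fog] = [4, 3]
r1 m[φ2→fog] = [1, 2]
r1 m[φ2→sun] = [1, 5]
r1 m[φ3→fog] = [2, 6]
r1 m[φ3→snow] = [2, 6]
r1 m[φ4→snow] = [1, 4]
r1 m[wet→φ0] = [0, 0]
r1 m[wind→φ0] = [0, 0]
r1 m[wind→φ1] = [0, 0]
r1 m[fog→φ1] = [0, 0]
r1 m[fog→φ2] = [0, 0]
r1 m[fog→φ3] = [0, 0]
r1 m[sun→φ2] = [0, 0]
r1 m[snow→φ3] = [0, 0]
r1 m[snow→φ4] = [0, 0]
r2 m[φ0→wet] = [0, 2]
r2 m[φ0→wind] = [0, 1]
r2 m[φ1→wind] = [3, 4]
r2 m[φ1→fog] = [4, 3]
r2 m[φ2→fog] = [1, 2]
r2 m[φ2→sun] = [1, 5]
r2 m[φ3→fog] = [2, 6]
r2 m[φ3→snow] = [2, 6]
r2 m[φ4→snow] = [1, 4]
r2 m[wet→φ0] = [0, 0]
r2 m[wind→φ0] = [3, 4]
r2 m[wind→φ1] = [0, 1]
r2 m[fog→φ1] = [3, 8]
r2 m[fog→φ2] = [6, 9]
r2 m[fog→φ3] = [5, 5]
r2 m[sun→φ2] = [0, 0]
r2 m[snow→φ3] = [1, 4]
r2 m[snow→φ4] = [2, 6]
r3 m[φ0→wet] = [3, 6]
r3 m[φ0→wind] = [0, 1]
r3 m[φ1→wind] = [7, 12]
r3 m[φ1→fog] = [4, 3]
r3 m[φ2→fog] = [1, 2]
r3 m[φ2→sun] = [7, 11]
r3 m[φ3→fog] = [3, 7]
r3 m[φ3→snow] = [7, 11]
r3 m[φ4→snow] = [1, 4]
r3 m[wet→φ0] = [0, 0]
r3 m[wind→φ0] = [3, 4]
r3 m[wind→φ1] = [0, 1]
r3 m[fog→φ1] = [3, 8]
r3 m[fog→φ2] = [6, 9]
r3 m[fog→φ3] = [5, 5]
r3 m[sun→φ2] = [0, 0]
r3 m[snow→φ3] = [1, 4]
r3 m[snow→φ4] = [2, 6]
r4 m[φ0→wet] = [3, 6]
r4 m[φ0→wind] = [0, 1]
r4 m[φ1→wind] = [7, 12]
r4 m[φ1→fog] = [4, 3]
r4 m[φ2→fog] = [1, 2]
r4 m[φ2→sun] = [7, 11]
r4 m[φ3→fog] = [3, 7]
r4 m[φ3→snow] = [7, 11]
r4 m[φ4→snow] = [1, 4]
r4 m[wet→φ0] = [0, 0]
r4 m[wind→φ0] = [7, 12]
r4 m[wind→φ1] = [0, 1]
r4 m[fog→φ1] = [4, 9]
r4 m[fog→φ2] = [7, 10]
r4 m[fog→φ3] = [5, 5]
r4 m[sun→φ2] = [0, 0]
r4 m[snow→φ3] = [1, 4]
r4 m[snow→φ4] = [7, 11]
r5 m[φ0→wet] = [7, 14]
r5 m[φ0→wind] = [0, 1]
r5 m[φ1→wind] = [8, 13]
r5 m[φ1→fog] = [4, 3]
r5 m[φ2→fog] = [1, 2]
r5 m[φ2→sun] = [8, 12]
r5 m[φ3→fog] = [3, 7]
r5 m[φ3→snow] = [7, 11]
r5 m[φ4→snow] = [1, 4]
r5 m[wet→φ0] = [0, 0]
r5 m[wind→φ0] = [7, 12]
r5 m[wind→φ1] = [0, 1]
r5 m[fog→φ1] = [4, 9]
r5 m[fog→φ2] = [7, 10]
r5 m[fog→φ3] = [5, 5]
r5 m[sun→φ2] = [0, 0]
r5 m[snow→φ3] = [1, 4]
r5 m[snow→φ4] = [7, 11]
r6 m[φ0→wet] = [7, 14]
r6 m[φ0→wind] = [0, 1]
r6 m[φ1→wind] = [8, 13]
r6 m[φ1→fog] = [4, 3]
r6 m[φ2→fog] = [1, 2]
r6 m[φ2→sun] = [8, 12]
r6 m[φ3→fog] = [3, 7]
r6 m[φ3→snow] = [7, 11]
r6 m[φ4→snow] = [1, 4]
r6 m[wet→φ0] = [0, 0]
r6 m[wind→φ0] = [8, 13]
r6 m[wind→φ1] = [0, 1]
r6 m[fog→φ1] = [4, 9]
r6 m[fog→φ2] = [7, 10]
r6 m[fog→φ3] = [5, 5]
r6 m[sun→φ2] = [0, 0]
r6 m[snow→φ3] = [1, 4]
r6 m[snow→φ4] = [7, 11]
r7 m[φ0→wet] = [8, 15]
r7 m[φ0→wind] = [0, 1]
r7 m[φ1→wind] = [8, 13]
r7 m[φ1→fog] = [4, 3]
r7 m[φ2→fog] = [1, 2]
r7 m[φ2→sun] = [8, 12]
r7 m[φ3→fog] = [3, 7]
r7 m[φ3→snow] = [7, 11]
r7 m[φ4→snow] = [1, 4]
r7 m[wet→φ0] = [0, 0]
r7 m[wind→φ0] = [8, 13]
r7 m[wind→φ1] = [0, 1]
r7 m[fog→φ1] = [4, 9]
r7 m[fog→φ2] = [7, 10]
r7 m[fog→φ3] = [5, 5]
r7 m[sun→φ2] = [0, 0]
r7 m[snow→φ3] = [1, 4]
r7 m[snow→φ4] = [7, 11]
r8 m[φ0→wet] = [8, 15]
r8 m[φ0→wind] = [0, 1]
r8 m[φ1→wind] = [8, 13]
r8 m[φ1→fog] = [4, 3]
r8 m[φ2→fog] = [1, 2]
r8 m[φ2→sun] = [8, 12]
r8 m[φ3→fog] = [3, 7]
r8 m[φ3→snow] = [7, 11]
r8 m[φ4→snow] = [1, 4]
r8 m[wet→φ0] = [0, 0]
r8 m[wind→φ0] = [8, 13]
r8 m[wind→φ1] = [0, 1]
r8 m[fog→φ1] = [4, 9]
r8 m[fog→φ2] = [7, 10]
r8 m[fog→φ3] = [5, 5]
r8 m[sun→φ2] = [0, 0]
r8 m[snow→φ3] = [1, 4]
r8 m[snow→φ4] = [7, 11]
fixed point reached at round 8
traceback from wet: (wet=0, wind=0, fog=0, sun=0, snow=0), score=8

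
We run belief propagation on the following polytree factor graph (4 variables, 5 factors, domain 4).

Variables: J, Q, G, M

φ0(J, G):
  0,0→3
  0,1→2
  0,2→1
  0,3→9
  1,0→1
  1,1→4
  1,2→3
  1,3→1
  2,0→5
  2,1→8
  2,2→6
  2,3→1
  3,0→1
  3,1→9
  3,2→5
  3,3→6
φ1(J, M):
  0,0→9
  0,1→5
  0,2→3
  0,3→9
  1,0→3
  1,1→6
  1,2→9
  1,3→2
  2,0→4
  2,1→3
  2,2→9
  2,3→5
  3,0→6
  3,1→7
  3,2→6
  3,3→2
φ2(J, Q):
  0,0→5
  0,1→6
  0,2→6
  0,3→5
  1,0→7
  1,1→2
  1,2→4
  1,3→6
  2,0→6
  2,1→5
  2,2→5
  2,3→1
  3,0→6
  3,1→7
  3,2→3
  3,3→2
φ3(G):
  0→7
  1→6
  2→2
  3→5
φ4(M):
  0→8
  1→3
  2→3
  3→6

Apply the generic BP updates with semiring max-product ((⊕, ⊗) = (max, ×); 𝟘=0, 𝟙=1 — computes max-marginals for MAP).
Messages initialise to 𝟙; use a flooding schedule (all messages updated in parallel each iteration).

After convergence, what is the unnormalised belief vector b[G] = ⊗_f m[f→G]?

init: all messages = 𝟙 over 4 values
r1 m[φ0→J] = [9, 4, 8, 9]
r1 m[φ0→G] = [5, 9, 6, 9]
r1 m[φ1→J] = [9, 9, 9, 7]
r1 m[φ1→M] = [9, 7, 9, 9]
r1 m[φ2→J] = [6, 7, 6, 7]
r1 m[φ2→Q] = [7, 7, 6, 6]
r1 m[φ3→G] = [7, 6, 2, 5]
r1 m[φ4→M] = [8, 3, 3, 6]
r1 m[J→φ0] = [1, 1, 1, 1]
r1 m[J→φ1] = [1, 1, 1, 1]
r1 m[J→φ2] = [1, 1, 1, 1]
r1 m[Q→φ2] = [1, 1, 1, 1]
r1 m[G→φ0] = [1, 1, 1, 1]
r1 m[G→φ3] = [1, 1, 1, 1]
r1 m[M→φ1] = [1, 1, 1, 1]
r1 m[M→φ4] = [1, 1, 1, 1]
r2 m[φ0→J] = [9, 4, 8, 9]
r2 m[φ0→G] = [5, 9, 6, 9]
r2 m[φ1→J] = [9, 9, 9, 7]
r2 m[φ1→M] = [9, 7, 9, 9]
r2 m[φ2→J] = [6, 7, 6, 7]
r2 m[φ2→Q] = [7, 7, 6, 6]
r2 m[φ3→G] = [7, 6, 2, 5]
r2 m[φ4→M] = [8, 3, 3, 6]
r2 m[J→φ0] = [54, 63, 54, 49]
r2 m[J→φ1] = [54, 28, 48, 63]
r2 m[J→φ2] = [81, 36, 72, 63]
r2 m[Q→φ2] = [1, 1, 1, 1]
r2 m[G→φ0] = [7, 6, 2, 5]
r2 m[G→φ3] = [5, 9, 6, 9]
r2 m[M→φ1] = [8, 3, 3, 6]
r2 m[M→φ4] = [9, 7, 9, 9]
r3 m[φ0→J] = [45, 24, 48, 54]
r3 m[φ0→G] = [270, 441, 324, 486]
r3 m[φ1→J] = [72, 27, 32, 48]
r3 m[φ1→M] = [486, 441, 432, 486]
r3 m[φ2→J] = [6, 7, 6, 7]
r3 m[φ2→Q] = [432, 486, 486, 405]
r3 m[φ3→G] = [7, 6, 2, 5]
r3 m[φ4→M] = [8, 3, 3, 6]
r3 m[J→φ0] = [54, 63, 54, 49]
r3 m[J→φ1] = [54, 28, 48, 63]
r3 m[J→φ2] = [81, 36, 72, 63]
r3 m[Q→φ2] = [1, 1, 1, 1]
r3 m[G→φ0] = [7, 6, 2, 5]
r3 m[G→φ3] = [5, 9, 6, 9]
r3 m[M→φ1] = [8, 3, 3, 6]
r3 m[M→φ4] = [9, 7, 9, 9]
r4 m[φ0→J] = [45, 24, 48, 54]
r4 m[φ0→G] = [270, 441, 324, 486]
r4 m[φ1→J] = [72, 27, 32, 48]
r4 m[φ1→M] = [486, 441, 432, 486]
r4 m[φ2→J] = [6, 7, 6, 7]
r4 m[φ2→Q] = [432, 486, 486, 405]
r4 m[φ3→G] = [7, 6, 2, 5]
r4 m[φ4→M] = [8, 3, 3, 6]
r4 m[J→φ0] = [432, 189, 192, 336]
r4 m[J→φ1] = [270, 168, 288, 378]
r4 m[J→φ2] = [3240, 648, 1536, 2592]
r4 m[Q→φ2] = [1, 1, 1, 1]
r4 m[G→φ0] = [7, 6, 2, 5]
r4 m[G→φ3] = [270, 441, 324, 486]
r4 m[M→φ1] = [8, 3, 3, 6]
r4 m[M→φ4] = [486, 441, 432, 486]
r5 m[φ0→J] = [45, 24, 48, 54]
r5 m[φ0→G] = [1296, 3024, 1680, 3888]
r5 m[φ1→J] = [72, 27, 32, 48]
r5 m[φ1→M] = [2430, 2646, 2592, 2430]
r5 m[φ2→J] = [6, 7, 6, 7]
r5 m[φ2→Q] = [16200, 19440, 19440, 16200]
r5 m[φ3→G] = [7, 6, 2, 5]
r5 m[φ4→M] = [8, 3, 3, 6]
r5 m[J→φ0] = [432, 189, 192, 336]
r5 m[J→φ1] = [270, 168, 288, 378]
r5 m[J→φ2] = [3240, 648, 1536, 2592]
r5 m[Q→φ2] = [1, 1, 1, 1]
r5 m[G→φ0] = [7, 6, 2, 5]
r5 m[G→φ3] = [270, 441, 324, 486]
r5 m[M→φ1] = [8, 3, 3, 6]
r5 m[M→φ4] = [486, 441, 432, 486]
r6 m[φ0→J] = [45, 24, 48, 54]
r6 m[φ0→G] = [1296, 3024, 1680, 3888]
r6 m[φ1→J] = [72, 27, 32, 48]
r6 m[φ1→M] = [2430, 2646, 2592, 2430]
r6 m[φ2→J] = [6, 7, 6, 7]
r6 m[φ2→Q] = [16200, 19440, 19440, 16200]
r6 m[φ3→G] = [7, 6, 2, 5]
r6 m[φ4→M] = [8, 3, 3, 6]
r6 m[J→φ0] = [432, 189, 192, 336]
r6 m[J→φ1] = [270, 168, 288, 378]
r6 m[J→φ2] = [3240, 648, 1536, 2592]
r6 m[Q→φ2] = [1, 1, 1, 1]
r6 m[G→φ0] = [7, 6, 2, 5]
r6 m[G→φ3] = [1296, 3024, 1680, 3888]
r6 m[M→φ1] = [8, 3, 3, 6]
r6 m[M→φ4] = [2430, 2646, 2592, 2430]
r7 m[φ0→J] = [45, 24, 48, 54]
r7 m[φ0→G] = [1296, 3024, 1680, 3888]
r7 m[φ1→J] = [72, 27, 32, 48]
r7 m[φ1→M] = [2430, 2646, 2592, 2430]
r7 m[φ2→J] = [6, 7, 6, 7]
r7 m[φ2→Q] = [16200, 19440, 19440, 16200]
r7 m[φ3→G] = [7, 6, 2, 5]
r7 m[φ4→M] = [8, 3, 3, 6]
r7 m[J→φ0] = [432, 189, 192, 336]
r7 m[J→φ1] = [270, 168, 288, 378]
r7 m[J→φ2] = [3240, 648, 1536, 2592]
r7 m[Q→φ2] = [1, 1, 1, 1]
r7 m[G→φ0] = [7, 6, 2, 5]
r7 m[G→φ3] = [1296, 3024, 1680, 3888]
r7 m[M→φ1] = [8, 3, 3, 6]
r7 m[M→φ4] = [2430, 2646, 2592, 2430]
fixed point reached at round 7
b[G] = ⊗ incoming = [9072, 18144, 3360, 19440]

b[G] = [9072, 18144, 3360, 19440]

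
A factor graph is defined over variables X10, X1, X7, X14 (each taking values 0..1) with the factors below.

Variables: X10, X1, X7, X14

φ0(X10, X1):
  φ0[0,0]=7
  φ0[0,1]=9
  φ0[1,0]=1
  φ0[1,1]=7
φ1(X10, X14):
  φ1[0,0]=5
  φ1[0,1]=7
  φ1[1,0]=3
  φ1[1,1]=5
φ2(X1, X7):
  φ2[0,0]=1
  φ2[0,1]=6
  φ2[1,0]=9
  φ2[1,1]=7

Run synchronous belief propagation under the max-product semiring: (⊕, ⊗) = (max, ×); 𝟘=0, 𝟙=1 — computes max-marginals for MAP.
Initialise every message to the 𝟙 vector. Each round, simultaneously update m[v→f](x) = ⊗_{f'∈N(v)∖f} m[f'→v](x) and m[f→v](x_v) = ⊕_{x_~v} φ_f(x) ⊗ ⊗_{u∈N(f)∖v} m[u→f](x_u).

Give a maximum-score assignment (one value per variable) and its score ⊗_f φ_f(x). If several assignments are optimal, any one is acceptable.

assignment: (X10=0, X1=1, X7=0, X14=1); score = 567

init: all messages = 𝟙 over 2 values
r1 m[φ0→X10] = [9, 7]
r1 m[φ0→X1] = [7, 9]
r1 m[φ1→X10] = [7, 5]
r1 m[φ1→X14] = [5, 7]
r1 m[φ2→X1] = [6, 9]
r1 m[φ2→X7] = [9, 7]
r1 m[X10→φ0] = [1, 1]
r1 m[X10→φ1] = [1, 1]
r1 m[X1→φ0] = [1, 1]
r1 m[X1→φ2] = [1, 1]
r1 m[X7→φ2] = [1, 1]
r1 m[X14→φ1] = [1, 1]
r2 m[φ0→X10] = [9, 7]
r2 m[φ0→X1] = [7, 9]
r2 m[φ1→X10] = [7, 5]
r2 m[φ1→X14] = [5, 7]
r2 m[φ2→X1] = [6, 9]
r2 m[φ2→X7] = [9, 7]
r2 m[X10→φ0] = [7, 5]
r2 m[X10→φ1] = [9, 7]
r2 m[X1→φ0] = [6, 9]
r2 m[X1→φ2] = [7, 9]
r2 m[X7→φ2] = [1, 1]
r2 m[X14→φ1] = [1, 1]
r3 m[φ0→X10] = [81, 63]
r3 m[φ0→X1] = [49, 63]
r3 m[φ1→X10] = [7, 5]
r3 m[φ1→X14] = [45, 63]
r3 m[φ2→X1] = [6, 9]
r3 m[φ2→X7] = [81, 63]
r3 m[X10→φ0] = [7, 5]
r3 m[X10→φ1] = [9, 7]
r3 m[X1→φ0] = [6, 9]
r3 m[X1→φ2] = [7, 9]
r3 m[X7→φ2] = [1, 1]
r3 m[X14→φ1] = [1, 1]
r4 m[φ0→X10] = [81, 63]
r4 m[φ0→X1] = [49, 63]
r4 m[φ1→X10] = [7, 5]
r4 m[φ1→X14] = [45, 63]
r4 m[φ2→X1] = [6, 9]
r4 m[φ2→X7] = [81, 63]
r4 m[X10→φ0] = [7, 5]
r4 m[X10→φ1] = [81, 63]
r4 m[X1→φ0] = [6, 9]
r4 m[X1→φ2] = [49, 63]
r4 m[X7→φ2] = [1, 1]
r4 m[X14→φ1] = [1, 1]
r5 m[φ0→X10] = [81, 63]
r5 m[φ0→X1] = [49, 63]
r5 m[φ1→X10] = [7, 5]
r5 m[φ1→X14] = [405, 567]
r5 m[φ2→X1] = [6, 9]
r5 m[φ2→X7] = [567, 441]
r5 m[X10→φ0] = [7, 5]
r5 m[X10→φ1] = [81, 63]
r5 m[X1→φ0] = [6, 9]
r5 m[X1→φ2] = [49, 63]
r5 m[X7→φ2] = [1, 1]
r5 m[X14→φ1] = [1, 1]
r6 m[φ0→X10] = [81, 63]
r6 m[φ0→X1] = [49, 63]
r6 m[φ1→X10] = [7, 5]
r6 m[φ1→X14] = [405, 567]
r6 m[φ2→X1] = [6, 9]
r6 m[φ2→X7] = [567, 441]
r6 m[X10→φ0] = [7, 5]
r6 m[X10→φ1] = [81, 63]
r6 m[X1→φ0] = [6, 9]
r6 m[X1→φ2] = [49, 63]
r6 m[X7→φ2] = [1, 1]
r6 m[X14→φ1] = [1, 1]
fixed point reached at round 6
traceback from X10: (X10=0, X1=1, X7=0, X14=1), score=567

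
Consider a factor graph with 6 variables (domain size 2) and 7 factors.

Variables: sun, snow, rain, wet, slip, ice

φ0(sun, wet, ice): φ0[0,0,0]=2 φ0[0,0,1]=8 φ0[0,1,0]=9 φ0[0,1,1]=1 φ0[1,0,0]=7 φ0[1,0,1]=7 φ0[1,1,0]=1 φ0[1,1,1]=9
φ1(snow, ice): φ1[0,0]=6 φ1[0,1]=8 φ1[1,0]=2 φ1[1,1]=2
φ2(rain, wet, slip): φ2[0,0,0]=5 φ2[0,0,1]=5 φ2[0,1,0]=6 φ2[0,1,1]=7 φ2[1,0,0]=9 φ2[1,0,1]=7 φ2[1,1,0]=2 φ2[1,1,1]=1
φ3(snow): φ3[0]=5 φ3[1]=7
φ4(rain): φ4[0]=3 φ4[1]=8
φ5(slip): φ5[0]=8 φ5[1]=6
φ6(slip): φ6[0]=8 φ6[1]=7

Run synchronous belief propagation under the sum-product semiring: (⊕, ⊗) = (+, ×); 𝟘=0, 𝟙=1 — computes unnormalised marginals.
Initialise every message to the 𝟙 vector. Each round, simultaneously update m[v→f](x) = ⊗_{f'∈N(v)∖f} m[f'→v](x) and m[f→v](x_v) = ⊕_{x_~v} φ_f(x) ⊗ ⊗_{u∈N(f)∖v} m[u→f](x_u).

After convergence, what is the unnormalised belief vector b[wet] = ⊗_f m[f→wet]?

b[wet] = [10311300, 3326120]

init: all messages = 𝟙 over 2 values
r1 m[φ0→sun] = [20, 24]
r1 m[φ0→wet] = [24, 20]
r1 m[φ0→ice] = [19, 25]
r1 m[φ1→snow] = [14, 4]
r1 m[φ1→ice] = [8, 10]
r1 m[φ2→rain] = [23, 19]
r1 m[φ2→wet] = [26, 16]
r1 m[φ2→slip] = [22, 20]
r1 m[φ3→snow] = [5, 7]
r1 m[φ4→rain] = [3, 8]
r1 m[φ5→slip] = [8, 6]
r1 m[φ6→slip] = [8, 7]
r1 m[sun→φ0] = [1, 1]
r1 m[snow→φ1] = [1, 1]
r1 m[snow→φ3] = [1, 1]
r1 m[rain→φ2] = [1, 1]
r1 m[rain→φ4] = [1, 1]
r1 m[wet→φ0] = [1, 1]
r1 m[wet→φ2] = [1, 1]
r1 m[slip→φ2] = [1, 1]
r1 m[slip→φ5] = [1, 1]
r1 m[slip→φ6] = [1, 1]
r1 m[ice→φ0] = [1, 1]
r1 m[ice→φ1] = [1, 1]
r2 m[φ0→sun] = [20, 24]
r2 m[φ0→wet] = [24, 20]
r2 m[φ0→ice] = [19, 25]
r2 m[φ1→snow] = [14, 4]
r2 m[φ1→ice] = [8, 10]
r2 m[φ2→rain] = [23, 19]
r2 m[φ2→wet] = [26, 16]
r2 m[φ2→slip] = [22, 20]
r2 m[φ3→snow] = [5, 7]
r2 m[φ4→rain] = [3, 8]
r2 m[φ5→slip] = [8, 6]
r2 m[φ6→slip] = [8, 7]
r2 m[sun→φ0] = [1, 1]
r2 m[snow→φ1] = [5, 7]
r2 m[snow→φ3] = [14, 4]
r2 m[rain→φ2] = [3, 8]
r2 m[rain→φ4] = [23, 19]
r2 m[wet→φ0] = [26, 16]
r2 m[wet→φ2] = [24, 20]
r2 m[slip→φ2] = [64, 42]
r2 m[slip→φ5] = [176, 140]
r2 m[slip→φ6] = [176, 120]
r2 m[ice→φ0] = [8, 10]
r2 m[ice→φ1] = [19, 25]
r3 m[φ0→sun] = [3808, 4844]
r3 m[φ0→wet] = [222, 180]
r3 m[φ0→ice] = [394, 550]
r3 m[φ1→snow] = [314, 88]
r3 m[φ1→ice] = [44, 54]
r3 m[φ2→rain] = [26280, 24280]
r3 m[φ2→wet] = [8550, 3394]
r3 m[φ2→slip] = [2768, 2284]
r3 m[φ3→snow] = [5, 7]
r3 m[φ4→rain] = [3, 8]
r3 m[φ5→slip] = [8, 6]
r3 m[φ6→slip] = [8, 7]
r3 m[sun→φ0] = [1, 1]
r3 m[snow→φ1] = [5, 7]
r3 m[snow→φ3] = [14, 4]
r3 m[rain→φ2] = [3, 8]
r3 m[rain→φ4] = [23, 19]
r3 m[wet→φ0] = [26, 16]
r3 m[wet→φ2] = [24, 20]
r3 m[slip→φ2] = [64, 42]
r3 m[slip→φ5] = [176, 140]
r3 m[slip→φ6] = [176, 120]
r3 m[ice→φ0] = [8, 10]
r3 m[ice→φ1] = [19, 25]
r4 m[φ0→sun] = [3808, 4844]
r4 m[φ0→wet] = [222, 180]
r4 m[φ0→ice] = [394, 550]
r4 m[φ1→snow] = [314, 88]
r4 m[φ1→ice] = [44, 54]
r4 m[φ2→rain] = [26280, 24280]
r4 m[φ2→wet] = [8550, 3394]
r4 m[φ2→slip] = [2768, 2284]
r4 m[φ3→snow] = [5, 7]
r4 m[φ4→rain] = [3, 8]
r4 m[φ5→slip] = [8, 6]
r4 m[φ6→slip] = [8, 7]
r4 m[sun→φ0] = [1, 1]
r4 m[snow→φ1] = [5, 7]
r4 m[snow→φ3] = [314, 88]
r4 m[rain→φ2] = [3, 8]
r4 m[rain→φ4] = [26280, 24280]
r4 m[wet→φ0] = [8550, 3394]
r4 m[wet→φ2] = [222, 180]
r4 m[slip→φ2] = [64, 42]
r4 m[slip→φ5] = [22144, 15988]
r4 m[slip→φ6] = [22144, 13704]
r4 m[ice→φ0] = [44, 54]
r4 m[ice→φ1] = [394, 550]
r5 m[φ0→sun] = [5973300, 7664120]
r5 m[φ0→wet] = [1206, 980]
r5 m[φ0→ice] = [110890, 162190]
r5 m[φ1→snow] = [6764, 1888]
r5 m[φ1→ice] = [44, 54]
r5 m[φ2→rain] = [239700, 223740]
r5 m[φ2→wet] = [8550, 3394]
r5 m[φ2→slip] = [25434, 20982]
r5 m[φ3→snow] = [5, 7]
r5 m[φ4→rain] = [3, 8]
r5 m[φ5→slip] = [8, 6]
r5 m[φ6→slip] = [8, 7]
r5 m[sun→φ0] = [1, 1]
r5 m[snow→φ1] = [5, 7]
r5 m[snow→φ3] = [314, 88]
r5 m[rain→φ2] = [3, 8]
r5 m[rain→φ4] = [26280, 24280]
r5 m[wet→φ0] = [8550, 3394]
r5 m[wet→φ2] = [222, 180]
r5 m[slip→φ2] = [64, 42]
r5 m[slip→φ5] = [22144, 15988]
r5 m[slip→φ6] = [22144, 13704]
r5 m[ice→φ0] = [44, 54]
r5 m[ice→φ1] = [394, 550]
r6 m[φ0→sun] = [5973300, 7664120]
r6 m[φ0→wet] = [1206, 980]
r6 m[φ0→ice] = [110890, 162190]
r6 m[φ1→snow] = [6764, 1888]
r6 m[φ1→ice] = [44, 54]
r6 m[φ2→rain] = [239700, 223740]
r6 m[φ2→wet] = [8550, 3394]
r6 m[φ2→slip] = [25434, 20982]
r6 m[φ3→snow] = [5, 7]
r6 m[φ4→rain] = [3, 8]
r6 m[φ5→slip] = [8, 6]
r6 m[φ6→slip] = [8, 7]
r6 m[sun→φ0] = [1, 1]
r6 m[snow→φ1] = [5, 7]
r6 m[snow→φ3] = [6764, 1888]
r6 m[rain→φ2] = [3, 8]
r6 m[rain→φ4] = [239700, 223740]
r6 m[wet→φ0] = [8550, 3394]
r6 m[wet→φ2] = [1206, 980]
r6 m[slip→φ2] = [64, 42]
r6 m[slip→φ5] = [203472, 146874]
r6 m[slip→φ6] = [203472, 125892]
r6 m[ice→φ0] = [44, 54]
r6 m[ice→φ1] = [110890, 162190]
r7 m[φ0→sun] = [5973300, 7664120]
r7 m[φ0→wet] = [1206, 980]
r7 m[φ0→ice] = [110890, 162190]
r7 m[φ1→snow] = [1962860, 546160]
r7 m[φ1→ice] = [44, 54]
r7 m[φ2→rain] = [1303620, 1215820]
r7 m[φ2→wet] = [8550, 3394]
r7 m[φ2→slip] = [138242, 114046]
r7 m[φ3→snow] = [5, 7]
r7 m[φ4→rain] = [3, 8]
r7 m[φ5→slip] = [8, 6]
r7 m[φ6→slip] = [8, 7]
r7 m[sun→φ0] = [1, 1]
r7 m[snow→φ1] = [5, 7]
r7 m[snow→φ3] = [6764, 1888]
r7 m[rain→φ2] = [3, 8]
r7 m[rain→φ4] = [239700, 223740]
r7 m[wet→φ0] = [8550, 3394]
r7 m[wet→φ2] = [1206, 980]
r7 m[slip→φ2] = [64, 42]
r7 m[slip→φ5] = [203472, 146874]
r7 m[slip→φ6] = [203472, 125892]
r7 m[ice→φ0] = [44, 54]
r7 m[ice→φ1] = [110890, 162190]
r8 m[φ0→sun] = [5973300, 7664120]
r8 m[φ0→wet] = [1206, 980]
r8 m[φ0→ice] = [110890, 162190]
r8 m[φ1→snow] = [1962860, 546160]
r8 m[φ1→ice] = [44, 54]
r8 m[φ2→rain] = [1303620, 1215820]
r8 m[φ2→wet] = [8550, 3394]
r8 m[φ2→slip] = [138242, 114046]
r8 m[φ3→snow] = [5, 7]
r8 m[φ4→rain] = [3, 8]
r8 m[φ5→slip] = [8, 6]
r8 m[φ6→slip] = [8, 7]
r8 m[sun→φ0] = [1, 1]
r8 m[snow→φ1] = [5, 7]
r8 m[snow→φ3] = [1962860, 546160]
r8 m[rain→φ2] = [3, 8]
r8 m[rain→φ4] = [1303620, 1215820]
r8 m[wet→φ0] = [8550, 3394]
r8 m[wet→φ2] = [1206, 980]
r8 m[slip→φ2] = [64, 42]
r8 m[slip→φ5] = [1105936, 798322]
r8 m[slip→φ6] = [1105936, 684276]
r8 m[ice→φ0] = [44, 54]
r8 m[ice→φ1] = [110890, 162190]
r9 m[φ0→sun] = [5973300, 7664120]
r9 m[φ0→wet] = [1206, 980]
r9 m[φ0→ice] = [110890, 162190]
r9 m[φ1→snow] = [1962860, 546160]
r9 m[φ1→ice] = [44, 54]
r9 m[φ2→rain] = [1303620, 1215820]
r9 m[φ2→wet] = [8550, 3394]
r9 m[φ2→slip] = [138242, 114046]
r9 m[φ3→snow] = [5, 7]
r9 m[φ4→rain] = [3, 8]
r9 m[φ5→slip] = [8, 6]
r9 m[φ6→slip] = [8, 7]
r9 m[sun→φ0] = [1, 1]
r9 m[snow→φ1] = [5, 7]
r9 m[snow→φ3] = [1962860, 546160]
r9 m[rain→φ2] = [3, 8]
r9 m[rain→φ4] = [1303620, 1215820]
r9 m[wet→φ0] = [8550, 3394]
r9 m[wet→φ2] = [1206, 980]
r9 m[slip→φ2] = [64, 42]
r9 m[slip→φ5] = [1105936, 798322]
r9 m[slip→φ6] = [1105936, 684276]
r9 m[ice→φ0] = [44, 54]
r9 m[ice→φ1] = [110890, 162190]
fixed point reached at round 9
b[wet] = ⊗ incoming = [10311300, 3326120]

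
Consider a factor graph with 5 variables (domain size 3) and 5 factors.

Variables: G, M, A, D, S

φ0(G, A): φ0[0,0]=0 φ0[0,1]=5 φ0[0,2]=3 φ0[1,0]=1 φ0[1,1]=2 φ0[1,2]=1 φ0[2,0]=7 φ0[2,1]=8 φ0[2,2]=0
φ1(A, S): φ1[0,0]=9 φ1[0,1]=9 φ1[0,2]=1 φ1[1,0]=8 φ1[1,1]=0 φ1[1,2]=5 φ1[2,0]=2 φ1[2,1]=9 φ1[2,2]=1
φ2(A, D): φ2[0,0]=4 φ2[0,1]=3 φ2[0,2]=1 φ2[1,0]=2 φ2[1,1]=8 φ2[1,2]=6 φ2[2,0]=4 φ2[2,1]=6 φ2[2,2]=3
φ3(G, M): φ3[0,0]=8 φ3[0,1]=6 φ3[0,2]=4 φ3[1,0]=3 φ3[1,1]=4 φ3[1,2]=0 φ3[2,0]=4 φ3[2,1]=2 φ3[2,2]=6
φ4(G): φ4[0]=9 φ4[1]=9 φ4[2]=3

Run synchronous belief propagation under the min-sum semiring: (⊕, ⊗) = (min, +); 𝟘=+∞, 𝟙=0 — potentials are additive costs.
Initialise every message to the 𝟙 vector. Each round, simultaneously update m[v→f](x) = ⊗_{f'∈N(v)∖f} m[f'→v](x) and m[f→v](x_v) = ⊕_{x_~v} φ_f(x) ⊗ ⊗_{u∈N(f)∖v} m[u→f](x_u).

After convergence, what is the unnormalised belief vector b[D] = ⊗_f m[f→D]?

init: all messages = 𝟙 over 3 values
r1 m[φ0→G] = [0, 1, 0]
r1 m[φ0→A] = [0, 2, 0]
r1 m[φ1→A] = [1, 0, 1]
r1 m[φ1→S] = [2, 0, 1]
r1 m[φ2→A] = [1, 2, 3]
r1 m[φ2→D] = [2, 3, 1]
r1 m[φ3→G] = [4, 0, 2]
r1 m[φ3→M] = [3, 2, 0]
r1 m[φ4→G] = [9, 9, 3]
r1 m[G→φ0] = [0, 0, 0]
r1 m[G→φ3] = [0, 0, 0]
r1 m[G→φ4] = [0, 0, 0]
r1 m[M→φ3] = [0, 0, 0]
r1 m[A→φ0] = [0, 0, 0]
r1 m[A→φ1] = [0, 0, 0]
r1 m[A→φ2] = [0, 0, 0]
r1 m[D→φ2] = [0, 0, 0]
r1 m[S→φ1] = [0, 0, 0]
r2 m[φ0→G] = [0, 1, 0]
r2 m[φ0→A] = [0, 2, 0]
r2 m[φ1→A] = [1, 0, 1]
r2 m[φ1→S] = [2, 0, 1]
r2 m[φ2→A] = [1, 2, 3]
r2 m[φ2→D] = [2, 3, 1]
r2 m[φ3→G] = [4, 0, 2]
r2 m[φ3→M] = [3, 2, 0]
r2 m[φ4→G] = [9, 9, 3]
r2 m[G→φ0] = [13, 9, 5]
r2 m[G→φ3] = [9, 10, 3]
r2 m[G→φ4] = [4, 1, 2]
r2 m[M→φ3] = [0, 0, 0]
r2 m[A→φ0] = [2, 2, 4]
r2 m[A→φ1] = [1, 4, 3]
r2 m[A→φ2] = [1, 2, 1]
r2 m[D→φ2] = [0, 0, 0]
r2 m[S→φ1] = [0, 0, 0]
r3 m[φ0→G] = [2, 3, 4]
r3 m[φ0→A] = [10, 11, 5]
r3 m[φ1→A] = [1, 0, 1]
r3 m[φ1→S] = [5, 4, 2]
r3 m[φ2→A] = [1, 2, 3]
r3 m[φ2→D] = [4, 4, 2]
r3 m[φ3→G] = [4, 0, 2]
r3 m[φ3→M] = [7, 5, 9]
r3 m[φ4→G] = [9, 9, 3]
r3 m[G→φ0] = [13, 9, 5]
r3 m[G→φ3] = [9, 10, 3]
r3 m[G→φ4] = [4, 1, 2]
r3 m[M→φ3] = [0, 0, 0]
r3 m[A→φ0] = [2, 2, 4]
r3 m[A→φ1] = [1, 4, 3]
r3 m[A→φ2] = [1, 2, 1]
r3 m[D→φ2] = [0, 0, 0]
r3 m[S→φ1] = [0, 0, 0]
r4 m[φ0→G] = [2, 3, 4]
r4 m[φ0→A] = [10, 11, 5]
r4 m[φ1→A] = [1, 0, 1]
r4 m[φ1→S] = [5, 4, 2]
r4 m[φ2→A] = [1, 2, 3]
r4 m[φ2→D] = [4, 4, 2]
r4 m[φ3→G] = [4, 0, 2]
r4 m[φ3→M] = [7, 5, 9]
r4 m[φ4→G] = [9, 9, 3]
r4 m[G→φ0] = [13, 9, 5]
r4 m[G→φ3] = [11, 12, 7]
r4 m[G→φ4] = [6, 3, 6]
r4 m[M→φ3] = [0, 0, 0]
r4 m[A→φ0] = [2, 2, 4]
r4 m[A→φ1] = [11, 13, 8]
r4 m[A→φ2] = [11, 11, 6]
r4 m[D→φ2] = [0, 0, 0]
r4 m[S→φ1] = [0, 0, 0]
r5 m[φ0→G] = [2, 3, 4]
r5 m[φ0→A] = [10, 11, 5]
r5 m[φ1→A] = [1, 0, 1]
r5 m[φ1→S] = [10, 13, 9]
r5 m[φ2→A] = [1, 2, 3]
r5 m[φ2→D] = [10, 12, 9]
r5 m[φ3→G] = [4, 0, 2]
r5 m[φ3→M] = [11, 9, 12]
r5 m[φ4→G] = [9, 9, 3]
r5 m[G→φ0] = [13, 9, 5]
r5 m[G→φ3] = [11, 12, 7]
r5 m[G→φ4] = [6, 3, 6]
r5 m[M→φ3] = [0, 0, 0]
r5 m[A→φ0] = [2, 2, 4]
r5 m[A→φ1] = [11, 13, 8]
r5 m[A→φ2] = [11, 11, 6]
r5 m[D→φ2] = [0, 0, 0]
r5 m[S→φ1] = [0, 0, 0]
r6 m[φ0→G] = [2, 3, 4]
r6 m[φ0→A] = [10, 11, 5]
r6 m[φ1→A] = [1, 0, 1]
r6 m[φ1→S] = [10, 13, 9]
r6 m[φ2→A] = [1, 2, 3]
r6 m[φ2→D] = [10, 12, 9]
r6 m[φ3→G] = [4, 0, 2]
r6 m[φ3→M] = [11, 9, 12]
r6 m[φ4→G] = [9, 9, 3]
r6 m[G→φ0] = [13, 9, 5]
r6 m[G→φ3] = [11, 12, 7]
r6 m[G→φ4] = [6, 3, 6]
r6 m[M→φ3] = [0, 0, 0]
r6 m[A→φ0] = [2, 2, 4]
r6 m[A→φ1] = [11, 13, 8]
r6 m[A→φ2] = [11, 11, 6]
r6 m[D→φ2] = [0, 0, 0]
r6 m[S→φ1] = [0, 0, 0]
fixed point reached at round 6
b[D] = ⊗ incoming = [10, 12, 9]

b[D] = [10, 12, 9]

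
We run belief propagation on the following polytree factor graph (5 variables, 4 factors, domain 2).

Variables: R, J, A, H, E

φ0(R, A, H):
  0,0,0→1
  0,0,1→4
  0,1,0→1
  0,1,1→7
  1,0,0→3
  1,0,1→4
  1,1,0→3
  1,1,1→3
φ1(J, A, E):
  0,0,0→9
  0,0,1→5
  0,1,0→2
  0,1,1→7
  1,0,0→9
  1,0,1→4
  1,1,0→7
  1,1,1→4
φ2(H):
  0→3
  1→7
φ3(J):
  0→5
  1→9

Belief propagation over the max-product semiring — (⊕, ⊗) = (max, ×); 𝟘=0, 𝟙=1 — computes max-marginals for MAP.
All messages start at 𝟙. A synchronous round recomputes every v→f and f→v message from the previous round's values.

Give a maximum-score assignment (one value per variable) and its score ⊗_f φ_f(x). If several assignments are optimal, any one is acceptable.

init: all messages = 𝟙 over 2 values
r1 m[φ0→R] = [7, 4]
r1 m[φ0→A] = [4, 7]
r1 m[φ0→H] = [3, 7]
r1 m[φ1→J] = [9, 9]
r1 m[φ1→A] = [9, 7]
r1 m[φ1→E] = [9, 7]
r1 m[φ2→H] = [3, 7]
r1 m[φ3→J] = [5, 9]
r1 m[R→φ0] = [1, 1]
r1 m[J→φ1] = [1, 1]
r1 m[J→φ3] = [1, 1]
r1 m[A→φ0] = [1, 1]
r1 m[A→φ1] = [1, 1]
r1 m[H→φ0] = [1, 1]
r1 m[H→φ2] = [1, 1]
r1 m[E→φ1] = [1, 1]
r2 m[φ0→R] = [7, 4]
r2 m[φ0→A] = [4, 7]
r2 m[φ0→H] = [3, 7]
r2 m[φ1→J] = [9, 9]
r2 m[φ1→A] = [9, 7]
r2 m[φ1→E] = [9, 7]
r2 m[φ2→H] = [3, 7]
r2 m[φ3→J] = [5, 9]
r2 m[R→φ0] = [1, 1]
r2 m[J→φ1] = [5, 9]
r2 m[J→φ3] = [9, 9]
r2 m[A→φ0] = [9, 7]
r2 m[A→φ1] = [4, 7]
r2 m[H→φ0] = [3, 7]
r2 m[H→φ2] = [3, 7]
r2 m[E→φ1] = [1, 1]
r3 m[φ0→R] = [343, 252]
r3 m[φ0→A] = [28, 49]
r3 m[φ0→H] = [27, 49]
r3 m[φ1→J] = [49, 49]
r3 m[φ1→A] = [81, 63]
r3 m[φ1→E] = [441, 252]
r3 m[φ2→H] = [3, 7]
r3 m[φ3→J] = [5, 9]
r3 m[R→φ0] = [1, 1]
r3 m[J→φ1] = [5, 9]
r3 m[J→φ3] = [9, 9]
r3 m[A→φ0] = [9, 7]
r3 m[A→φ1] = [4, 7]
r3 m[H→φ0] = [3, 7]
r3 m[H→φ2] = [3, 7]
r3 m[E→φ1] = [1, 1]
r4 m[φ0→R] = [343, 252]
r4 m[φ0→A] = [28, 49]
r4 m[φ0→H] = [27, 49]
r4 m[φ1→J] = [49, 49]
r4 m[φ1→A] = [81, 63]
r4 m[φ1→E] = [441, 252]
r4 m[φ2→H] = [3, 7]
r4 m[φ3→J] = [5, 9]
r4 m[R→φ0] = [1, 1]
r4 m[J→φ1] = [5, 9]
r4 m[J→φ3] = [49, 49]
r4 m[A→φ0] = [81, 63]
r4 m[A→φ1] = [28, 49]
r4 m[H→φ0] = [3, 7]
r4 m[H→φ2] = [27, 49]
r4 m[E→φ1] = [1, 1]
r5 m[φ0→R] = [3087, 2268]
r5 m[φ0→A] = [28, 49]
r5 m[φ0→H] = [243, 441]
r5 m[φ1→J] = [343, 343]
r5 m[φ1→A] = [81, 63]
r5 m[φ1→E] = [3087, 1764]
r5 m[φ2→H] = [3, 7]
r5 m[φ3→J] = [5, 9]
r5 m[R→φ0] = [1, 1]
r5 m[J→φ1] = [5, 9]
r5 m[J→φ3] = [49, 49]
r5 m[A→φ0] = [81, 63]
r5 m[A→φ1] = [28, 49]
r5 m[H→φ0] = [3, 7]
r5 m[H→φ2] = [27, 49]
r5 m[E→φ1] = [1, 1]
r6 m[φ0→R] = [3087, 2268]
r6 m[φ0→A] = [28, 49]
r6 m[φ0→H] = [243, 441]
r6 m[φ1→J] = [343, 343]
r6 m[φ1→A] = [81, 63]
r6 m[φ1→E] = [3087, 1764]
r6 m[φ2→H] = [3, 7]
r6 m[φ3→J] = [5, 9]
r6 m[R→φ0] = [1, 1]
r6 m[J→φ1] = [5, 9]
r6 m[J→φ3] = [343, 343]
r6 m[A→φ0] = [81, 63]
r6 m[A→φ1] = [28, 49]
r6 m[H→φ0] = [3, 7]
r6 m[H→φ2] = [243, 441]
r6 m[E→φ1] = [1, 1]
r7 m[φ0→R] = [3087, 2268]
r7 m[φ0→A] = [28, 49]
r7 m[φ0→H] = [243, 441]
r7 m[φ1→J] = [343, 343]
r7 m[φ1→A] = [81, 63]
r7 m[φ1→E] = [3087, 1764]
r7 m[φ2→H] = [3, 7]
r7 m[φ3→J] = [5, 9]
r7 m[R→φ0] = [1, 1]
r7 m[J→φ1] = [5, 9]
r7 m[J→φ3] = [343, 343]
r7 m[A→φ0] = [81, 63]
r7 m[A→φ1] = [28, 49]
r7 m[H→φ0] = [3, 7]
r7 m[H→φ2] = [243, 441]
r7 m[E→φ1] = [1, 1]
fixed point reached at round 7
traceback from R: (R=0, J=1, A=1, H=1, E=0), score=3087

assignment: (R=0, J=1, A=1, H=1, E=0); score = 3087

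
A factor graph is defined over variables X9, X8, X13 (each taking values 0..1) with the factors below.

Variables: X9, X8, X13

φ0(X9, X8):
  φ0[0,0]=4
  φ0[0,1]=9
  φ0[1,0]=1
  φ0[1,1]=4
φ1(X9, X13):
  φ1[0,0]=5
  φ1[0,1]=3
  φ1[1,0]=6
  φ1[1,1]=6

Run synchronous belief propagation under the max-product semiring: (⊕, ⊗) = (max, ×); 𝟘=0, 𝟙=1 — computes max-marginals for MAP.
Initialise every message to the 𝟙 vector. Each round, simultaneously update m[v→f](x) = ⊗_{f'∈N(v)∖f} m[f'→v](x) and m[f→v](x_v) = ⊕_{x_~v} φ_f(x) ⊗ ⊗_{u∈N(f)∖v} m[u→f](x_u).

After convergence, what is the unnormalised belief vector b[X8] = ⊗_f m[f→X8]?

b[X8] = [20, 45]

init: all messages = 𝟙 over 2 values
r1 m[φ0→X9] = [9, 4]
r1 m[φ0→X8] = [4, 9]
r1 m[φ1→X9] = [5, 6]
r1 m[φ1→X13] = [6, 6]
r1 m[X9→φ0] = [1, 1]
r1 m[X9→φ1] = [1, 1]
r1 m[X8→φ0] = [1, 1]
r1 m[X13→φ1] = [1, 1]
r2 m[φ0→X9] = [9, 4]
r2 m[φ0→X8] = [4, 9]
r2 m[φ1→X9] = [5, 6]
r2 m[φ1→X13] = [6, 6]
r2 m[X9→φ0] = [5, 6]
r2 m[X9→φ1] = [9, 4]
r2 m[X8→φ0] = [1, 1]
r2 m[X13→φ1] = [1, 1]
r3 m[φ0→X9] = [9, 4]
r3 m[φ0→X8] = [20, 45]
r3 m[φ1→X9] = [5, 6]
r3 m[φ1→X13] = [45, 27]
r3 m[X9→φ0] = [5, 6]
r3 m[X9→φ1] = [9, 4]
r3 m[X8→φ0] = [1, 1]
r3 m[X13→φ1] = [1, 1]
r4 m[φ0→X9] = [9, 4]
r4 m[φ0→X8] = [20, 45]
r4 m[φ1→X9] = [5, 6]
r4 m[φ1→X13] = [45, 27]
r4 m[X9→φ0] = [5, 6]
r4 m[X9→φ1] = [9, 4]
r4 m[X8→φ0] = [1, 1]
r4 m[X13→φ1] = [1, 1]
fixed point reached at round 4
b[X8] = ⊗ incoming = [20, 45]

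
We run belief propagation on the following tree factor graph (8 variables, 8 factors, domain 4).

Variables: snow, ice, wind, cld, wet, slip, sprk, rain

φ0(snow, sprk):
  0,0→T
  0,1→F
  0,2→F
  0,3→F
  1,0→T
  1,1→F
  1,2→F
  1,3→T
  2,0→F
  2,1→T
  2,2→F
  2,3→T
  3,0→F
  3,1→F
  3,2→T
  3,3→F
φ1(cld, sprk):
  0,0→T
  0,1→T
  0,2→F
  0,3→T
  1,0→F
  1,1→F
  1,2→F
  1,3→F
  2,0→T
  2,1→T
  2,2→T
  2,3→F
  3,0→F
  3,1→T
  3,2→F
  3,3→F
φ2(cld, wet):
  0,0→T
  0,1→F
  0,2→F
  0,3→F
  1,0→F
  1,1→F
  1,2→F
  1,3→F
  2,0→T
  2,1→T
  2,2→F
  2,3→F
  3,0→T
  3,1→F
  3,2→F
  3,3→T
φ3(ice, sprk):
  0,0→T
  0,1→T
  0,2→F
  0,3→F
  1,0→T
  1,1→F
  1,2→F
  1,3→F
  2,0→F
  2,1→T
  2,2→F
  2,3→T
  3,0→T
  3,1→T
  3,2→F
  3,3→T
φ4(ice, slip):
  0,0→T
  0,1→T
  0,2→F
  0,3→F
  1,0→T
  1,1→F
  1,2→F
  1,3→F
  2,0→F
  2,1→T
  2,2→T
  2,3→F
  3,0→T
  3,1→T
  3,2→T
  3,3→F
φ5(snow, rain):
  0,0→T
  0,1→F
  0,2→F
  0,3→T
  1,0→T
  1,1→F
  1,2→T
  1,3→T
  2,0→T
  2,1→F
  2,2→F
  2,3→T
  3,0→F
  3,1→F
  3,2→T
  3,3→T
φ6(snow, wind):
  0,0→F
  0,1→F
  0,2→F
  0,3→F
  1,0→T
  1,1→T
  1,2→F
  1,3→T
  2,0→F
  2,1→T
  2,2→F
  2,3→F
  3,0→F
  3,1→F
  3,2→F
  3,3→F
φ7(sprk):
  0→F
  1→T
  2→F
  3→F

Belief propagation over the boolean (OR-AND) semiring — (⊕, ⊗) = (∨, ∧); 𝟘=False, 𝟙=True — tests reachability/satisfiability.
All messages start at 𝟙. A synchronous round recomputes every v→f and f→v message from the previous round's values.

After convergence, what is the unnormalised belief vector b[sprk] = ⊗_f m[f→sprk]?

init: all messages = 𝟙 over 4 values
r1 m[φ0→snow] = [T, T, T, T]
r1 m[φ0→sprk] = [T, T, T, T]
r1 m[φ1→cld] = [T, F, T, T]
r1 m[φ1→sprk] = [T, T, T, T]
r1 m[φ2→cld] = [T, F, T, T]
r1 m[φ2→wet] = [T, T, F, T]
r1 m[φ3→ice] = [T, T, T, T]
r1 m[φ3→sprk] = [T, T, F, T]
r1 m[φ4→ice] = [T, T, T, T]
r1 m[φ4→slip] = [T, T, T, F]
r1 m[φ5→snow] = [T, T, T, T]
r1 m[φ5→rain] = [T, F, T, T]
r1 m[φ6→snow] = [F, T, T, F]
r1 m[φ6→wind] = [T, T, F, T]
r1 m[φ7→sprk] = [F, T, F, F]
r1 m[snow→φ0] = [T, T, T, T]
r1 m[snow→φ5] = [T, T, T, T]
r1 m[snow→φ6] = [T, T, T, T]
r1 m[ice→φ3] = [T, T, T, T]
r1 m[ice→φ4] = [T, T, T, T]
r1 m[wind→φ6] = [T, T, T, T]
r1 m[cld→φ1] = [T, T, T, T]
r1 m[cld→φ2] = [T, T, T, T]
r1 m[wet→φ2] = [T, T, T, T]
r1 m[slip→φ4] = [T, T, T, T]
r1 m[sprk→φ0] = [T, T, T, T]
r1 m[sprk→φ1] = [T, T, T, T]
r1 m[sprk→φ3] = [T, T, T, T]
r1 m[sprk→φ7] = [T, T, T, T]
r1 m[rain→φ5] = [T, T, T, T]
r2 m[φ0→snow] = [T, T, T, T]
r2 m[φ0→sprk] = [T, T, T, T]
r2 m[φ1→cld] = [T, F, T, T]
r2 m[φ1→sprk] = [T, T, T, T]
r2 m[φ2→cld] = [T, F, T, T]
r2 m[φ2→wet] = [T, T, F, T]
r2 m[φ3→ice] = [T, T, T, T]
r2 m[φ3→sprk] = [T, T, F, T]
r2 m[φ4→ice] = [T, T, T, T]
r2 m[φ4→slip] = [T, T, T, F]
r2 m[φ5→snow] = [T, T, T, T]
r2 m[φ5→rain] = [T, F, T, T]
r2 m[φ6→snow] = [F, T, T, F]
r2 m[φ6→wind] = [T, T, F, T]
r2 m[φ7→sprk] = [F, T, F, F]
r2 m[snow→φ0] = [F, T, T, F]
r2 m[snow→φ5] = [F, T, T, F]
r2 m[snow→φ6] = [T, T, T, T]
r2 m[ice→φ3] = [T, T, T, T]
r2 m[ice→φ4] = [T, T, T, T]
r2 m[wind→φ6] = [T, T, T, T]
r2 m[cld→φ1] = [T, F, T, T]
r2 m[cld→φ2] = [T, F, T, T]
r2 m[wet→φ2] = [T, T, T, T]
r2 m[slip→φ4] = [T, T, T, T]
r2 m[sprk→φ0] = [F, T, F, F]
r2 m[sprk→φ1] = [F, T, F, F]
r2 m[sprk→φ3] = [F, T, F, F]
r2 m[sprk→φ7] = [T, T, F, T]
r2 m[rain→φ5] = [T, T, T, T]
r3 m[φ0→snow] = [F, F, T, F]
r3 m[φ0→sprk] = [T, T, F, T]
r3 m[φ1→cld] = [T, F, T, T]
r3 m[φ1→sprk] = [T, T, T, T]
r3 m[φ2→cld] = [T, F, T, T]
r3 m[φ2→wet] = [T, T, F, T]
r3 m[φ3→ice] = [T, F, T, T]
r3 m[φ3→sprk] = [T, T, F, T]
r3 m[φ4→ice] = [T, T, T, T]
r3 m[φ4→slip] = [T, T, T, F]
r3 m[φ5→snow] = [T, T, T, T]
r3 m[φ5→rain] = [T, F, T, T]
r3 m[φ6→snow] = [F, T, T, F]
r3 m[φ6→wind] = [T, T, F, T]
r3 m[φ7→sprk] = [F, T, F, F]
r3 m[snow→φ0] = [F, T, T, F]
r3 m[snow→φ5] = [F, T, T, F]
r3 m[snow→φ6] = [T, T, T, T]
r3 m[ice→φ3] = [T, T, T, T]
r3 m[ice→φ4] = [T, T, T, T]
r3 m[wind→φ6] = [T, T, T, T]
r3 m[cld→φ1] = [T, F, T, T]
r3 m[cld→φ2] = [T, F, T, T]
r3 m[wet→φ2] = [T, T, T, T]
r3 m[slip→φ4] = [T, T, T, T]
r3 m[sprk→φ0] = [F, T, F, F]
r3 m[sprk→φ1] = [F, T, F, F]
r3 m[sprk→φ3] = [F, T, F, F]
r3 m[sprk→φ7] = [T, T, F, T]
r3 m[rain→φ5] = [T, T, T, T]
r4 m[φ0→snow] = [F, F, T, F]
r4 m[φ0→sprk] = [T, T, F, T]
r4 m[φ1→cld] = [T, F, T, T]
r4 m[φ1→sprk] = [T, T, T, T]
r4 m[φ2→cld] = [T, F, T, T]
r4 m[φ2→wet] = [T, T, F, T]
r4 m[φ3→ice] = [T, F, T, T]
r4 m[φ3→sprk] = [T, T, F, T]
r4 m[φ4→ice] = [T, T, T, T]
r4 m[φ4→slip] = [T, T, T, F]
r4 m[φ5→snow] = [T, T, T, T]
r4 m[φ5→rain] = [T, F, T, T]
r4 m[φ6→snow] = [F, T, T, F]
r4 m[φ6→wind] = [T, T, F, T]
r4 m[φ7→sprk] = [F, T, F, F]
r4 m[snow→φ0] = [F, T, T, F]
r4 m[snow→φ5] = [F, F, T, F]
r4 m[snow→φ6] = [F, F, T, F]
r4 m[ice→φ3] = [T, T, T, T]
r4 m[ice→φ4] = [T, F, T, T]
r4 m[wind→φ6] = [T, T, T, T]
r4 m[cld→φ1] = [T, F, T, T]
r4 m[cld→φ2] = [T, F, T, T]
r4 m[wet→φ2] = [T, T, T, T]
r4 m[slip→φ4] = [T, T, T, T]
r4 m[sprk→φ0] = [F, T, F, F]
r4 m[sprk→φ1] = [F, T, F, F]
r4 m[sprk→φ3] = [F, T, F, F]
r4 m[sprk→φ7] = [T, T, F, T]
r4 m[rain→φ5] = [T, T, T, T]
r5 m[φ0→snow] = [F, F, T, F]
r5 m[φ0→sprk] = [T, T, F, T]
r5 m[φ1→cld] = [T, F, T, T]
r5 m[φ1→sprk] = [T, T, T, T]
r5 m[φ2→cld] = [T, F, T, T]
r5 m[φ2→wet] = [T, T, F, T]
r5 m[φ3→ice] = [T, F, T, T]
r5 m[φ3→sprk] = [T, T, F, T]
r5 m[φ4→ice] = [T, T, T, T]
r5 m[φ4→slip] = [T, T, T, F]
r5 m[φ5→snow] = [T, T, T, T]
r5 m[φ5→rain] = [T, F, F, T]
r5 m[φ6→snow] = [F, T, T, F]
r5 m[φ6→wind] = [F, T, F, F]
r5 m[φ7→sprk] = [F, T, F, F]
r5 m[snow→φ0] = [F, T, T, F]
r5 m[snow→φ5] = [F, F, T, F]
r5 m[snow→φ6] = [F, F, T, F]
r5 m[ice→φ3] = [T, T, T, T]
r5 m[ice→φ4] = [T, F, T, T]
r5 m[wind→φ6] = [T, T, T, T]
r5 m[cld→φ1] = [T, F, T, T]
r5 m[cld→φ2] = [T, F, T, T]
r5 m[wet→φ2] = [T, T, T, T]
r5 m[slip→φ4] = [T, T, T, T]
r5 m[sprk→φ0] = [F, T, F, F]
r5 m[sprk→φ1] = [F, T, F, F]
r5 m[sprk→φ3] = [F, T, F, F]
r5 m[sprk→φ7] = [T, T, F, T]
r5 m[rain→φ5] = [T, T, T, T]
r6 m[φ0→snow] = [F, F, T, F]
r6 m[φ0→sprk] = [T, T, F, T]
r6 m[φ1→cld] = [T, F, T, T]
r6 m[φ1→sprk] = [T, T, T, T]
r6 m[φ2→cld] = [T, F, T, T]
r6 m[φ2→wet] = [T, T, F, T]
r6 m[φ3→ice] = [T, F, T, T]
r6 m[φ3→sprk] = [T, T, F, T]
r6 m[φ4→ice] = [T, T, T, T]
r6 m[φ4→slip] = [T, T, T, F]
r6 m[φ5→snow] = [T, T, T, T]
r6 m[φ5→rain] = [T, F, F, T]
r6 m[φ6→snow] = [F, T, T, F]
r6 m[φ6→wind] = [F, T, F, F]
r6 m[φ7→sprk] = [F, T, F, F]
r6 m[snow→φ0] = [F, T, T, F]
r6 m[snow→φ5] = [F, F, T, F]
r6 m[snow→φ6] = [F, F, T, F]
r6 m[ice→φ3] = [T, T, T, T]
r6 m[ice→φ4] = [T, F, T, T]
r6 m[wind→φ6] = [T, T, T, T]
r6 m[cld→φ1] = [T, F, T, T]
r6 m[cld→φ2] = [T, F, T, T]
r6 m[wet→φ2] = [T, T, T, T]
r6 m[slip→φ4] = [T, T, T, T]
r6 m[sprk→φ0] = [F, T, F, F]
r6 m[sprk→φ1] = [F, T, F, F]
r6 m[sprk→φ3] = [F, T, F, F]
r6 m[sprk→φ7] = [T, T, F, T]
r6 m[rain→φ5] = [T, T, T, T]
fixed point reached at round 6
b[sprk] = ⊗ incoming = [F, T, F, F]

b[sprk] = [F, T, F, F]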